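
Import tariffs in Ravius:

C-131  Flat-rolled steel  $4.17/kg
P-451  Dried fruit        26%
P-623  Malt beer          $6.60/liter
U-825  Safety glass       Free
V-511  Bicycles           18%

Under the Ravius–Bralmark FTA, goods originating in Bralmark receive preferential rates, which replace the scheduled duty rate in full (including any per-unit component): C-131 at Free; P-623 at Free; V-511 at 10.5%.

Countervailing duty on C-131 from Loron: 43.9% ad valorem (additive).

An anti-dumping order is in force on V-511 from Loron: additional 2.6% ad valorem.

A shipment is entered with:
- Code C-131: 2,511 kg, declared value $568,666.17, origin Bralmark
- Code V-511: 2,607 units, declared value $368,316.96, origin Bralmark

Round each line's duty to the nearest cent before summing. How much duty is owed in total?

Line 1 (C-131, Bralmark, 2,511 kg, $568,666.17):
Base rate for C-131 is $4.17/kg.
Origin Bralmark qualifies under the Ravius–Bralmark agreement and C-131 is covered: preferential rate Free applies instead.
The additional-duty order on C-131 targets Loron, not Bralmark; it does not apply.
Duty = $568,666.17 × 0% = $0.00.
Line 2 (V-511, Bralmark, 2,607 units, $368,316.96):
Base rate for V-511 is 18%.
Origin Bralmark qualifies under the Ravius–Bralmark agreement and V-511 is covered: preferential rate 10.5% applies instead.
The additional-duty order on V-511 targets Loron, not Bralmark; it does not apply.
Duty = $368,316.96 × 10.5% = $38,673.28.
Total = $0.00 + $38,673.28 = $38,673.28.

$38,673.28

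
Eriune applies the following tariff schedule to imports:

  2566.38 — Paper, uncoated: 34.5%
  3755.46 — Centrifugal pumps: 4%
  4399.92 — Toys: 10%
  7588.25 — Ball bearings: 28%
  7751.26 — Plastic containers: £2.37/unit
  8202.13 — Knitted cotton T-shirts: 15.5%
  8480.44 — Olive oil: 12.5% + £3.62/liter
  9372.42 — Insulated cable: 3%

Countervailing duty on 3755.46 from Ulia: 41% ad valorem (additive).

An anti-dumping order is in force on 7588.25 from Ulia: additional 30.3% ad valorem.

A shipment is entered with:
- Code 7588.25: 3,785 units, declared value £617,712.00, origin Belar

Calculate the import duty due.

Line 1 (7588.25, Belar, 3,785 units, £617,712.00):
Base rate for 7588.25 is 28%.
The additional-duty order on 7588.25 targets Ulia, not Belar; it does not apply.
Duty = £617,712.00 × 28% = £172,959.36.

£172,959.36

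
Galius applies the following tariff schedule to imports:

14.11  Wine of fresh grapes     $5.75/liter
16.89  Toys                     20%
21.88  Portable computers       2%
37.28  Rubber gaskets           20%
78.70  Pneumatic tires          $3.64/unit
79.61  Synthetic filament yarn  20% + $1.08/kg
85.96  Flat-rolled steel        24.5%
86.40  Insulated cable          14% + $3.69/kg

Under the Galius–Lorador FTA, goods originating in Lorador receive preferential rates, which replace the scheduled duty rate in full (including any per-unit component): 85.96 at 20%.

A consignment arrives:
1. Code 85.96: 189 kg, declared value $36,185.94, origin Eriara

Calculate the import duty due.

$8,865.56

Line 1 (85.96, Eriara, 189 kg, $36,185.94):
Base rate for 85.96 is 24.5%.
85.96 has an FTA preferential rate, but origin Eriara is not Lorador; base rate stands.
Duty = $36,185.94 × 24.5% = $8,865.56.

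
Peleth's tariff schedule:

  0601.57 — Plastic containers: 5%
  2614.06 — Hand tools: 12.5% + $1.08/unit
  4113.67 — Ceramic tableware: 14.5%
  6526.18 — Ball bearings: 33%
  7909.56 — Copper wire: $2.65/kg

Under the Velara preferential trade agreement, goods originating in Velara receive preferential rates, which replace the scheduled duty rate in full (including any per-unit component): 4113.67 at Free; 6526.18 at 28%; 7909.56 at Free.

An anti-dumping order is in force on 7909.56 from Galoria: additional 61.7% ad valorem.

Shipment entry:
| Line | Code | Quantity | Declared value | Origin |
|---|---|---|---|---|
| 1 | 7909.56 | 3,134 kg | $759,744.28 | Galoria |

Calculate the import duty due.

$477,067.32

Line 1 (7909.56, Galoria, 3,134 kg, $759,744.28):
Base rate for 7909.56 is $2.65/kg.
7909.56 has an FTA preferential rate, but origin Galoria is not Velara; base rate stands.
Additional duty on 7909.56 from Galoria: +61.7% ad valorem. Applied ad valorem rate = 61.7%.
Duty = $759,744.28 × 61.7% + 3,134 × $2.65 = $477,067.32.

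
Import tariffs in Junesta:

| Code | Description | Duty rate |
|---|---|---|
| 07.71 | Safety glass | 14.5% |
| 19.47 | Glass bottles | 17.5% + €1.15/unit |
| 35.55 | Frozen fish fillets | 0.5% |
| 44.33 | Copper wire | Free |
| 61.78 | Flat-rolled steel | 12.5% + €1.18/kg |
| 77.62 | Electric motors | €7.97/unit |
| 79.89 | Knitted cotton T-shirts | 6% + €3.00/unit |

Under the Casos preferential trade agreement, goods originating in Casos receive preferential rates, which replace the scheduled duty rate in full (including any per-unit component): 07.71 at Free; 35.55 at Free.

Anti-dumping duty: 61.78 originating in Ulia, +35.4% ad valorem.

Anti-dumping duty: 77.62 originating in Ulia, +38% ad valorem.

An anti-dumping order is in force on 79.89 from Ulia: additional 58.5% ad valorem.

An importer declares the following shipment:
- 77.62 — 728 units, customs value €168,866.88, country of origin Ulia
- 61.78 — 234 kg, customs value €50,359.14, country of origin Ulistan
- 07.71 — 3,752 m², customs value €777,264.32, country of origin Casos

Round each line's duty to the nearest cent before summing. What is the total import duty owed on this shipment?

Line 1 (77.62, Ulia, 728 units, €168,866.88):
Base rate for 77.62 is €7.97/unit.
Additional duty on 77.62 from Ulia: +38% ad valorem. Applied ad valorem rate = 38%.
Duty = €168,866.88 × 38% + 728 × €7.97 = €69,971.57.
Line 2 (61.78, Ulistan, 234 kg, €50,359.14):
Base rate for 61.78 is 12.5% + €1.18/kg.
The additional-duty order on 61.78 targets Ulia, not Ulistan; it does not apply.
Duty = €50,359.14 × 12.5% + 234 × €1.18 = €6,571.01.
Line 3 (07.71, Casos, 3,752 m², €777,264.32):
Base rate for 07.71 is 14.5%.
Origin Casos qualifies under the Junesta–Casos agreement and 07.71 is covered: preferential rate Free applies instead.
Duty = €777,264.32 × 0% = €0.00.
Total = €69,971.57 + €6,571.01 + €0.00 = €76,542.58.

€76,542.58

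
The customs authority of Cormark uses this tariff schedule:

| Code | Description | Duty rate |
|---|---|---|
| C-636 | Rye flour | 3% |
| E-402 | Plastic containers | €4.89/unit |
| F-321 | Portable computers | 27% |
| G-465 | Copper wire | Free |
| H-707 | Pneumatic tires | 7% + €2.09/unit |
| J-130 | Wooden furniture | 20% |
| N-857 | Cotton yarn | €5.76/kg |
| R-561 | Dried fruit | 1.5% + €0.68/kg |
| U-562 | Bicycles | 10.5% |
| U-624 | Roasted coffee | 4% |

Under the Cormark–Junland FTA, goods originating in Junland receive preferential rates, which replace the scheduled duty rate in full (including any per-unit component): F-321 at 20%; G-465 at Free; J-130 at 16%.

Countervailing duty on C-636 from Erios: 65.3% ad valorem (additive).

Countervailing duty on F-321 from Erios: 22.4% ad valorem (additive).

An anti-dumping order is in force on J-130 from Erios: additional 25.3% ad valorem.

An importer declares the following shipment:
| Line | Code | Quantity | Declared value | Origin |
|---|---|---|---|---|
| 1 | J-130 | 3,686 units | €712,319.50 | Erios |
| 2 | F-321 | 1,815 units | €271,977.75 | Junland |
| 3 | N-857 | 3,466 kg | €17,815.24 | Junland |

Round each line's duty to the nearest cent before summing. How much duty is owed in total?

€397,040.44

Line 1 (J-130, Erios, 3,686 units, €712,319.50):
Base rate for J-130 is 20%.
J-130 has an FTA preferential rate, but origin Erios is not Junland; base rate stands.
Additional duty on J-130 from Erios: +25.3%. Applied ad valorem rate: 20% + 25.3% = 45.3%.
Duty = €712,319.50 × 45.3% = €322,680.73.
Line 2 (F-321, Junland, 1,815 units, €271,977.75):
Base rate for F-321 is 27%.
Origin Junland qualifies under the Cormark–Junland agreement and F-321 is covered: preferential rate 20% applies instead.
The additional-duty order on F-321 targets Erios, not Junland; it does not apply.
Duty = €271,977.75 × 20% = €54,395.55.
Line 3 (N-857, Junland, 3,466 kg, €17,815.24):
Base rate for N-857 is €5.76/kg.
Origin Junland is the FTA partner but N-857 is not on the preference list; base rate stands.
Duty = 3,466 × €5.76 = €19,964.16.
Total = €322,680.73 + €54,395.55 + €19,964.16 = €397,040.44.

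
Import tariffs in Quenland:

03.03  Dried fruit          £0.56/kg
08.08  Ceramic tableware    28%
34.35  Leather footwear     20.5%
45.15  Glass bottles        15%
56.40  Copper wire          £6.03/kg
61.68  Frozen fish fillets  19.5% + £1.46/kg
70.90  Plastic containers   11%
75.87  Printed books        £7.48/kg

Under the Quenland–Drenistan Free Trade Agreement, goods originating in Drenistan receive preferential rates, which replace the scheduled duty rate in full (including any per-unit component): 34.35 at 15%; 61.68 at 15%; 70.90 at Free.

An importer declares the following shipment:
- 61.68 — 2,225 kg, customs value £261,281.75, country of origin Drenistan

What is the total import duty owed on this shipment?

£39,192.26

Line 1 (61.68, Drenistan, 2,225 kg, £261,281.75):
Base rate for 61.68 is 19.5% + £1.46/kg.
Origin Drenistan qualifies under the Quenland–Drenistan agreement and 61.68 is covered: preferential rate 15% applies instead.
Duty = £261,281.75 × 15% = £39,192.26.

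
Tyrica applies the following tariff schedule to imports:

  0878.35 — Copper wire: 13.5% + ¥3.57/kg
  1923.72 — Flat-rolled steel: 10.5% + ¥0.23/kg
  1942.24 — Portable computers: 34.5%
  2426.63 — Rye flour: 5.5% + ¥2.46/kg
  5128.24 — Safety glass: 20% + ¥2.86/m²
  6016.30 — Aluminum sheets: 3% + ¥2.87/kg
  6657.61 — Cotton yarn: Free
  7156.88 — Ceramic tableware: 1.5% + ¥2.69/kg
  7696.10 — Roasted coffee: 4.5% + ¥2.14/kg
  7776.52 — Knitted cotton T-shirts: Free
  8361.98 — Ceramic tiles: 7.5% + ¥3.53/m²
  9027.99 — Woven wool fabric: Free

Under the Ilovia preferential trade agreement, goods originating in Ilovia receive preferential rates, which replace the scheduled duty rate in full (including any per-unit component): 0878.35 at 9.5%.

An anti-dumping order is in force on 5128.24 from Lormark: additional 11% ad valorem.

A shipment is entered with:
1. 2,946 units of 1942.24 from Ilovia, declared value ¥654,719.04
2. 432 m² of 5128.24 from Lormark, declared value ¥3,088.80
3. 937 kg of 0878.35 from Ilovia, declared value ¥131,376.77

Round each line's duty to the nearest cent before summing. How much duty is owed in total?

¥240,551.91

Line 1 (1942.24, Ilovia, 2,946 units, ¥654,719.04):
Base rate for 1942.24 is 34.5%.
Origin Ilovia is the FTA partner but 1942.24 is not on the preference list; base rate stands.
Duty = ¥654,719.04 × 34.5% = ¥225,878.07.
Line 2 (5128.24, Lormark, 432 m², ¥3,088.80):
Base rate for 5128.24 is 20% + ¥2.86/m².
Additional duty on 5128.24 from Lormark: +11%. Applied ad valorem rate: 20% + 11% = 31%.
Duty = ¥3,088.80 × 31% + 432 × ¥2.86 = ¥2,193.05.
Line 3 (0878.35, Ilovia, 937 kg, ¥131,376.77):
Base rate for 0878.35 is 13.5% + ¥3.57/kg.
Origin Ilovia qualifies under the Tyrica–Ilovia agreement and 0878.35 is covered: preferential rate 9.5% applies instead.
Duty = ¥131,376.77 × 9.5% = ¥12,480.79.
Total = ¥225,878.07 + ¥2,193.05 + ¥12,480.79 = ¥240,551.91.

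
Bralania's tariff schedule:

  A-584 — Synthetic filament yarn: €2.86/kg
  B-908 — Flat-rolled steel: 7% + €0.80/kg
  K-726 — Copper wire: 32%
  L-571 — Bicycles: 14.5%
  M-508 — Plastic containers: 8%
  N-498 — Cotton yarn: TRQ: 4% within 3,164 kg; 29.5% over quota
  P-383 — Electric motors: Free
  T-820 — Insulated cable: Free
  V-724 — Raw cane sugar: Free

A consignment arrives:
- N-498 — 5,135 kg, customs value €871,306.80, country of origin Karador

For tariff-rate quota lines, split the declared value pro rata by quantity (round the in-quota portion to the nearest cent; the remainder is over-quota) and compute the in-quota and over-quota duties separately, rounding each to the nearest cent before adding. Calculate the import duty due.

Line 1 (N-498, Karador, 5,135 kg, €871,306.80):
Code N-498 is under a tariff-rate quota (threshold 3,164 kg). In-quota: 3,164 kg at 4%; over-quota: 1,971 kg at 29.5%.
Pro-rata value split: in-quota = €871,306.80 × 3,164/5,135 = €536,867.52; over-quota = €871,306.80 − €536,867.52 = €334,439.28.
In-quota duty = €536,867.52 × 4% = €21,474.70. Over-quota duty = €334,439.28 × 29.5% = €98,659.59.
Line duty = €21,474.70 + €98,659.59 = €120,134.29.

€120,134.29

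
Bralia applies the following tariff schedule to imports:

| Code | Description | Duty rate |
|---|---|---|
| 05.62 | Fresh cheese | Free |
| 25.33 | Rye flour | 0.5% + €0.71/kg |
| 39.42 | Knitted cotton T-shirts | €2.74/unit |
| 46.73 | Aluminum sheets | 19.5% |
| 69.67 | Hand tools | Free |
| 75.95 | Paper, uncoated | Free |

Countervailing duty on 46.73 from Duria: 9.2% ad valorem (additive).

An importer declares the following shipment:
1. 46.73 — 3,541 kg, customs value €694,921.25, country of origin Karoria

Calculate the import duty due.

€135,509.64

Line 1 (46.73, Karoria, 3,541 kg, €694,921.25):
Base rate for 46.73 is 19.5%.
The additional-duty order on 46.73 targets Duria, not Karoria; it does not apply.
Duty = €694,921.25 × 19.5% = €135,509.64.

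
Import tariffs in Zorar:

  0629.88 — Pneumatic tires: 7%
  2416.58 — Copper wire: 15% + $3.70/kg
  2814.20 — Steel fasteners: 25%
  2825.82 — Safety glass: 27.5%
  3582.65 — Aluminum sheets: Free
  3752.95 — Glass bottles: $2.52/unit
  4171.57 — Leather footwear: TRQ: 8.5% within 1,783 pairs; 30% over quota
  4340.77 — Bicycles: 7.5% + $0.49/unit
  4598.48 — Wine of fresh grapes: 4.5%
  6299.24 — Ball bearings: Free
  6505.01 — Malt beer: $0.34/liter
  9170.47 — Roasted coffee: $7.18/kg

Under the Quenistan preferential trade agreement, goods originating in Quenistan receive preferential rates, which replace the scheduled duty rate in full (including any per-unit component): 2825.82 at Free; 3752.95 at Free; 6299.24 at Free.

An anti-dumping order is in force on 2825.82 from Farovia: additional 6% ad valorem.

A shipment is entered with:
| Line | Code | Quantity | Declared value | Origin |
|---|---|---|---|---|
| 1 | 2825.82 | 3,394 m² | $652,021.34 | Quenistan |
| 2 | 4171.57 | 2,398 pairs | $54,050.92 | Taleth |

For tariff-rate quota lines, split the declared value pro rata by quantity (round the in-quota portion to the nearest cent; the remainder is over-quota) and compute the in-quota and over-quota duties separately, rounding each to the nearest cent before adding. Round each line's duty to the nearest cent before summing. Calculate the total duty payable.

Line 1 (2825.82, Quenistan, 3,394 m², $652,021.34):
Base rate for 2825.82 is 27.5%.
Origin Quenistan qualifies under the Zorar–Quenistan agreement and 2825.82 is covered: preferential rate Free applies instead.
The additional-duty order on 2825.82 targets Farovia, not Quenistan; it does not apply.
Duty = $652,021.34 × 0% = $0.00.
Line 2 (4171.57, Taleth, 2,398 pairs, $54,050.92):
Code 4171.57 is under a tariff-rate quota (threshold 1,783 pairs). In-quota: 1,783 pairs at 8.5%; over-quota: 615 pairs at 30%.
Pro-rata value split: in-quota = $54,050.92 × 1,783/2,398 = $40,188.82; over-quota = $54,050.92 − $40,188.82 = $13,862.10.
In-quota duty = $40,188.82 × 8.5% = $3,416.05. Over-quota duty = $13,862.10 × 30% = $4,158.63.
Line duty = $3,416.05 + $4,158.63 = $7,574.68.
Total = $0.00 + $7,574.68 = $7,574.68.

$7,574.68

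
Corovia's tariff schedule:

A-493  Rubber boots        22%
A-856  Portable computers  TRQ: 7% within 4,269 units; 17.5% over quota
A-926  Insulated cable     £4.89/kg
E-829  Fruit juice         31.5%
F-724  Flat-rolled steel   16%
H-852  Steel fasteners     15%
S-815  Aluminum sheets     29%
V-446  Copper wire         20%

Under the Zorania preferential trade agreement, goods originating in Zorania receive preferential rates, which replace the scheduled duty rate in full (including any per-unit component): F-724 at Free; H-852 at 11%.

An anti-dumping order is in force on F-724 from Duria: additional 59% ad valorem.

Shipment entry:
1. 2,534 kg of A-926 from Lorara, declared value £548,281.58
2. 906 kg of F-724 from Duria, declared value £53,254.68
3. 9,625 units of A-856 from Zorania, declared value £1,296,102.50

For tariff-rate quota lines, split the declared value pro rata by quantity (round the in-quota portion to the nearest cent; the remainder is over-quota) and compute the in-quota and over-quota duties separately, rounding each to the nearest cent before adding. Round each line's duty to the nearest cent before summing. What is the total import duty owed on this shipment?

Line 1 (A-926, Lorara, 2,534 kg, £548,281.58):
Base rate for A-926 is £4.89/kg.
Duty = 2,534 × £4.89 = £12,391.26.
Line 2 (F-724, Duria, 906 kg, £53,254.68):
Base rate for F-724 is 16%.
F-724 has an FTA preferential rate, but origin Duria is not Zorania; base rate stands.
Additional duty on F-724 from Duria: +59%. Applied ad valorem rate: 16% + 59% = 75%.
Duty = £53,254.68 × 75% = £39,941.01.
Line 3 (A-856, Zorania, 9,625 units, £1,296,102.50):
Code A-856 is under a tariff-rate quota (threshold 4,269 units). In-quota: 4,269 units at 7%; over-quota: 5,356 units at 17.5%.
Pro-rata value split: in-quota = £1,296,102.50 × 4,269/9,625 = £574,863.54; over-quota = £1,296,102.50 − £574,863.54 = £721,238.96.
In-quota duty = £574,863.54 × 7% = £40,240.45. Over-quota duty = £721,238.96 × 17.5% = £126,216.82.
Line duty = £40,240.45 + £126,216.82 = £166,457.27.
Total = £12,391.26 + £39,941.01 + £166,457.27 = £218,789.54.

£218,789.54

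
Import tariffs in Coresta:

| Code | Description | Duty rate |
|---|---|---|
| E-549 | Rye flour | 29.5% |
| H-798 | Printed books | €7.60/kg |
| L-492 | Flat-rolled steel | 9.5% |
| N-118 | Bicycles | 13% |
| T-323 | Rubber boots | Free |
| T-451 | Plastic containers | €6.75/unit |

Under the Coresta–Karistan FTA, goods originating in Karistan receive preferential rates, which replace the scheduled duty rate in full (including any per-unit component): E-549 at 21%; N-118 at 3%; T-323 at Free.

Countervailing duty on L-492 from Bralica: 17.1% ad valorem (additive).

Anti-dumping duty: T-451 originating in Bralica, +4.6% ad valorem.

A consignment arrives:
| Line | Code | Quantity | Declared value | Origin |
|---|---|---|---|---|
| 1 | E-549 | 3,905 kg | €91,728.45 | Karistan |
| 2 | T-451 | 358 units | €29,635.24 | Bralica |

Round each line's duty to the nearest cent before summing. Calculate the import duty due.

Line 1 (E-549, Karistan, 3,905 kg, €91,728.45):
Base rate for E-549 is 29.5%.
Origin Karistan qualifies under the Coresta–Karistan agreement and E-549 is covered: preferential rate 21% applies instead.
Duty = €91,728.45 × 21% = €19,262.97.
Line 2 (T-451, Bralica, 358 units, €29,635.24):
Base rate for T-451 is €6.75/unit.
Additional duty on T-451 from Bralica: +4.6% ad valorem. Applied ad valorem rate = 4.6%.
Duty = €29,635.24 × 4.6% + 358 × €6.75 = €3,779.72.
Total = €19,262.97 + €3,779.72 = €23,042.69.

€23,042.69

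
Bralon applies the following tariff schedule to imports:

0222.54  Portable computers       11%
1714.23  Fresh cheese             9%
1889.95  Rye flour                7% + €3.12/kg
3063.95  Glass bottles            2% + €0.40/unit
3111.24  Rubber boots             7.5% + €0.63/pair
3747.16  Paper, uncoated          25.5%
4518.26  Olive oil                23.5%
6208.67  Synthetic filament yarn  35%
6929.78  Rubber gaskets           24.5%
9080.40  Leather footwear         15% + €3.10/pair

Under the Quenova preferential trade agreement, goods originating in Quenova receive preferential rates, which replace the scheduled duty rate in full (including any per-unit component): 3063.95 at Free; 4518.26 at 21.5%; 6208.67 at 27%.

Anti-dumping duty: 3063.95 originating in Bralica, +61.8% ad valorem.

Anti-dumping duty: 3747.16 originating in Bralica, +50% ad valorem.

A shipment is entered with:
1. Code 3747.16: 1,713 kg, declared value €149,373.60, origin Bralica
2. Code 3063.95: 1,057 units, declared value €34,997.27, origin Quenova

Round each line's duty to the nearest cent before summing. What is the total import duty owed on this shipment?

€112,777.07

Line 1 (3747.16, Bralica, 1,713 kg, €149,373.60):
Base rate for 3747.16 is 25.5%.
Additional duty on 3747.16 from Bralica: +50%. Applied ad valorem rate: 25.5% + 50% = 75.5%.
Duty = €149,373.60 × 75.5% = €112,777.07.
Line 2 (3063.95, Quenova, 1,057 units, €34,997.27):
Base rate for 3063.95 is 2% + €0.40/unit.
Origin Quenova qualifies under the Bralon–Quenova agreement and 3063.95 is covered: preferential rate Free applies instead.
The additional-duty order on 3063.95 targets Bralica, not Quenova; it does not apply.
Duty = €34,997.27 × 0% = €0.00.
Total = €112,777.07 + €0.00 = €112,777.07.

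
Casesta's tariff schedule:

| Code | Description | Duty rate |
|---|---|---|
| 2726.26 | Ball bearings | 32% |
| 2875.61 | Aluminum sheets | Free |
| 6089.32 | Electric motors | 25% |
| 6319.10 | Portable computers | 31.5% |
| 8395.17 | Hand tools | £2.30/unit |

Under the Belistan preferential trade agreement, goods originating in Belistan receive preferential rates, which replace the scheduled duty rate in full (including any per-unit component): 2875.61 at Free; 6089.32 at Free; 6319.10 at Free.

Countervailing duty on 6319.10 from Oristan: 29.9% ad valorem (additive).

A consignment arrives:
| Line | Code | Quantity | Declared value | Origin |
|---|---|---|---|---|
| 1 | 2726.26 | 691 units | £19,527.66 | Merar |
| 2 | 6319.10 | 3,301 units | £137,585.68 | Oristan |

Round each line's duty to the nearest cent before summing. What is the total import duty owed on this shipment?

Line 1 (2726.26, Merar, 691 units, £19,527.66):
Base rate for 2726.26 is 32%.
Duty = £19,527.66 × 32% = £6,248.85.
Line 2 (6319.10, Oristan, 3,301 units, £137,585.68):
Base rate for 6319.10 is 31.5%.
6319.10 has an FTA preferential rate, but origin Oristan is not Belistan; base rate stands.
Additional duty on 6319.10 from Oristan: +29.9%. Applied ad valorem rate: 31.5% + 29.9% = 61.4%.
Duty = £137,585.68 × 61.4% = £84,477.61.
Total = £6,248.85 + £84,477.61 = £90,726.46.

£90,726.46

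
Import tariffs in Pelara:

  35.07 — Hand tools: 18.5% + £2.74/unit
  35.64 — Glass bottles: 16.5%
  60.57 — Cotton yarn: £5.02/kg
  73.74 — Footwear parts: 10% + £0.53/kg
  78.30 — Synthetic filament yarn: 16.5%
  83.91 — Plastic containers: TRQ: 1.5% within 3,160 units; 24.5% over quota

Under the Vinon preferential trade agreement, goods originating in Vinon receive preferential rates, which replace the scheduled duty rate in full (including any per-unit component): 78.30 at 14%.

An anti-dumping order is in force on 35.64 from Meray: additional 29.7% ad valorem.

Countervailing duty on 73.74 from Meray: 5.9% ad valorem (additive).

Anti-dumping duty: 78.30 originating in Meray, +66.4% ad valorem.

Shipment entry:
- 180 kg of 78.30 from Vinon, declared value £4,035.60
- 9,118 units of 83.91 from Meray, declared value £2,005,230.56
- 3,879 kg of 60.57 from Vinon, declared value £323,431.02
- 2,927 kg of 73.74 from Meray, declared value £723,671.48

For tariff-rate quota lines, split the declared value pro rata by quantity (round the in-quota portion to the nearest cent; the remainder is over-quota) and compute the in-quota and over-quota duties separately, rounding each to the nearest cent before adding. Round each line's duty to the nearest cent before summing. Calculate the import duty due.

£468,096.27

Line 1 (78.30, Vinon, 180 kg, £4,035.60):
Base rate for 78.30 is 16.5%.
Origin Vinon qualifies under the Pelara–Vinon agreement and 78.30 is covered: preferential rate 14% applies instead.
The additional-duty order on 78.30 targets Meray, not Vinon; it does not apply.
Duty = £4,035.60 × 14% = £564.98.
Line 2 (83.91, Meray, 9,118 units, £2,005,230.56):
Code 83.91 is under a tariff-rate quota (threshold 3,160 units). In-quota: 3,160 units at 1.5%; over-quota: 5,958 units at 24.5%.
Pro-rata value split: in-quota = £2,005,230.56 × 3,160/9,118 = £694,947.20; over-quota = £2,005,230.56 − £694,947.20 = £1,310,283.36.
In-quota duty = £694,947.20 × 1.5% = £10,424.21. Over-quota duty = £1,310,283.36 × 24.5% = £321,019.42.
Line duty = £10,424.21 + £321,019.42 = £331,443.63.
Line 3 (60.57, Vinon, 3,879 kg, £323,431.02):
Base rate for 60.57 is £5.02/kg.
Origin Vinon is the FTA partner but 60.57 is not on the preference list; base rate stands.
Duty = 3,879 × £5.02 = £19,472.58.
Line 4 (73.74, Meray, 2,927 kg, £723,671.48):
Base rate for 73.74 is 10% + £0.53/kg.
Additional duty on 73.74 from Meray: +5.9%. Applied ad valorem rate: 10% + 5.9% = 15.9%.
Duty = £723,671.48 × 15.9% + 2,927 × £0.53 = £116,615.08.
Total = £564.98 + £331,443.63 + £19,472.58 + £116,615.08 = £468,096.27.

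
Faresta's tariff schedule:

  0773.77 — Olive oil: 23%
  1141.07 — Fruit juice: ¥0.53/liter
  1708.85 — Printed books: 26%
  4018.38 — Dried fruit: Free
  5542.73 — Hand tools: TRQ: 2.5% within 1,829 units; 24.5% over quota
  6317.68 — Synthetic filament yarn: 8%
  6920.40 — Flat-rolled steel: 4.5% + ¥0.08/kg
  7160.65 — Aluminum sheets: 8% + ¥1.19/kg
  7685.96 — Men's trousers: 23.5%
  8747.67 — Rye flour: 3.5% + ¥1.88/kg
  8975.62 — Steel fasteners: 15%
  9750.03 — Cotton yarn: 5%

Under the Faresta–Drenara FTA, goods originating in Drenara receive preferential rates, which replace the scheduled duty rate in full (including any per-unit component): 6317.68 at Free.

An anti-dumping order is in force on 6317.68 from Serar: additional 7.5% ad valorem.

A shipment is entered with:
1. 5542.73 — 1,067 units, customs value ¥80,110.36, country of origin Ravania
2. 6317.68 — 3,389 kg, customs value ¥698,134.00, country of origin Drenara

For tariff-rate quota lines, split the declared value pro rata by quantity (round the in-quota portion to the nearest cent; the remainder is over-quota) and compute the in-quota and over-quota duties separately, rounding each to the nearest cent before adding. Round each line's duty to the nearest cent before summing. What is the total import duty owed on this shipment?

¥2,002.76

Line 1 (5542.73, Ravania, 1,067 units, ¥80,110.36):
Code 5542.73 is under a tariff-rate quota (threshold 1,829 units). Quantity 1,067 units is within the quota, so the in-quota rate 2.5% applies to the full value.
Duty = ¥80,110.36 × 2.5% = ¥2,002.76.
Line 2 (6317.68, Drenara, 3,389 kg, ¥698,134.00):
Base rate for 6317.68 is 8%.
Origin Drenara qualifies under the Faresta–Drenara agreement and 6317.68 is covered: preferential rate Free applies instead.
The additional-duty order on 6317.68 targets Serar, not Drenara; it does not apply.
Duty = ¥698,134.00 × 0% = ¥0.00.
Total = ¥2,002.76 + ¥0.00 = ¥2,002.76.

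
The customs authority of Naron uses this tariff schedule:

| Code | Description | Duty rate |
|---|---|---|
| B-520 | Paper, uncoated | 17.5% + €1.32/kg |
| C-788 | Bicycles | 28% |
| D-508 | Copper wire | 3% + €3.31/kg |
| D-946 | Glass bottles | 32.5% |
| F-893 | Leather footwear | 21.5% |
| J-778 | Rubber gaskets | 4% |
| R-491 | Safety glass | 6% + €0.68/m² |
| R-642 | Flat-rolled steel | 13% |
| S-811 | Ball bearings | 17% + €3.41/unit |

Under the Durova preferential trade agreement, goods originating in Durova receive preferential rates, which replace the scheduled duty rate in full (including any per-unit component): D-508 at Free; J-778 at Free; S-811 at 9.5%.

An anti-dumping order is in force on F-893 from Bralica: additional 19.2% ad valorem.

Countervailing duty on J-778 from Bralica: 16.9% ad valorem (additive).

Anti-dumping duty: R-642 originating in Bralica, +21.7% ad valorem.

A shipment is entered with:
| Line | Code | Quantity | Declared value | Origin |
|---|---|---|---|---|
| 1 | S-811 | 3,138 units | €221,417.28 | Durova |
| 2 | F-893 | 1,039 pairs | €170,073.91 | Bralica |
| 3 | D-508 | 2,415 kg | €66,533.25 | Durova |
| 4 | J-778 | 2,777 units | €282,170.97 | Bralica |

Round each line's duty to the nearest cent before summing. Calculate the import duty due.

Line 1 (S-811, Durova, 3,138 units, €221,417.28):
Base rate for S-811 is 17% + €3.41/unit.
Origin Durova qualifies under the Naron–Durova agreement and S-811 is covered: preferential rate 9.5% applies instead.
Duty = €221,417.28 × 9.5% = €21,034.64.
Line 2 (F-893, Bralica, 1,039 pairs, €170,073.91):
Base rate for F-893 is 21.5%.
Additional duty on F-893 from Bralica: +19.2%. Applied ad valorem rate: 21.5% + 19.2% = 40.7%.
Duty = €170,073.91 × 40.7% = €69,220.08.
Line 3 (D-508, Durova, 2,415 kg, €66,533.25):
Base rate for D-508 is 3% + €3.31/kg.
Origin Durova qualifies under the Naron–Durova agreement and D-508 is covered: preferential rate Free applies instead.
Duty = €66,533.25 × 0% = €0.00.
Line 4 (J-778, Bralica, 2,777 units, €282,170.97):
Base rate for J-778 is 4%.
J-778 has an FTA preferential rate, but origin Bralica is not Durova; base rate stands.
Additional duty on J-778 from Bralica: +16.9%. Applied ad valorem rate: 4% + 16.9% = 20.9%.
Duty = €282,170.97 × 20.9% = €58,973.73.
Total = €21,034.64 + €69,220.08 + €0.00 + €58,973.73 = €149,228.45.

€149,228.45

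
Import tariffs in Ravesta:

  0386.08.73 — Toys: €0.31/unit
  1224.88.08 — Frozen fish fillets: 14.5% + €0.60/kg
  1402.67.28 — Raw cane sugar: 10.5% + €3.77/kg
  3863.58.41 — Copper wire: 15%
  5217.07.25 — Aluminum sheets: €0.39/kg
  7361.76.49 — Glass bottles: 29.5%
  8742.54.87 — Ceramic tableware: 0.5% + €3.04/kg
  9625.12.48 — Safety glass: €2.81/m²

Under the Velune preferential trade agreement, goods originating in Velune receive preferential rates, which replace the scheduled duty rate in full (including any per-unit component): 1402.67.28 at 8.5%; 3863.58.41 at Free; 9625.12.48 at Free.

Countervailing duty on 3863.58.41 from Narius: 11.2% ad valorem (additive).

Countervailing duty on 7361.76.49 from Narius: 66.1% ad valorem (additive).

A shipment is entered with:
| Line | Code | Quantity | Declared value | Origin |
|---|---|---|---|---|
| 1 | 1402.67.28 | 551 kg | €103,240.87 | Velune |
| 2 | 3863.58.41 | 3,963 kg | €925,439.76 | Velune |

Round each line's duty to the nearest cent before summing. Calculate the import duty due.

€8,775.47

Line 1 (1402.67.28, Velune, 551 kg, €103,240.87):
Base rate for 1402.67.28 is 10.5% + €3.77/kg.
Origin Velune qualifies under the Ravesta–Velune agreement and 1402.67.28 is covered: preferential rate 8.5% applies instead.
Duty = €103,240.87 × 8.5% = €8,775.47.
Line 2 (3863.58.41, Velune, 3,963 kg, €925,439.76):
Base rate for 3863.58.41 is 15%.
Origin Velune qualifies under the Ravesta–Velune agreement and 3863.58.41 is covered: preferential rate Free applies instead.
The additional-duty order on 3863.58.41 targets Narius, not Velune; it does not apply.
Duty = €925,439.76 × 0% = €0.00.
Total = €8,775.47 + €0.00 = €8,775.47.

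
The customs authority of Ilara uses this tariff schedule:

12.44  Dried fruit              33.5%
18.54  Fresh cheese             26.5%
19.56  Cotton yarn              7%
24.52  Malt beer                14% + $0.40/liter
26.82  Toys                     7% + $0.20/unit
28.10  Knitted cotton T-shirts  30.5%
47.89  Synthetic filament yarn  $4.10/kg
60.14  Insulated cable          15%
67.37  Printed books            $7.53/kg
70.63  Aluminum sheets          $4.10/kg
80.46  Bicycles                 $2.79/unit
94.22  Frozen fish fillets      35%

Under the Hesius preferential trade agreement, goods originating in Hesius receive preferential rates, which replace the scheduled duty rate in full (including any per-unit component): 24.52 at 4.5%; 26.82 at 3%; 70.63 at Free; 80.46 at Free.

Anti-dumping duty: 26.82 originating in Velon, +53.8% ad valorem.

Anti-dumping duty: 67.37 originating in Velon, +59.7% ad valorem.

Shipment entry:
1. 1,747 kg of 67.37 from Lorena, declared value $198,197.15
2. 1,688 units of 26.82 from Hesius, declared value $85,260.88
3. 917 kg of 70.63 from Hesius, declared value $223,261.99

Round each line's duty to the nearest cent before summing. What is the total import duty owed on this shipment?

Line 1 (67.37, Lorena, 1,747 kg, $198,197.15):
Base rate for 67.37 is $7.53/kg.
The additional-duty order on 67.37 targets Velon, not Lorena; it does not apply.
Duty = 1,747 × $7.53 = $13,154.91.
Line 2 (26.82, Hesius, 1,688 units, $85,260.88):
Base rate for 26.82 is 7% + $0.20/unit.
Origin Hesius qualifies under the Ilara–Hesius agreement and 26.82 is covered: preferential rate 3% applies instead.
The additional-duty order on 26.82 targets Velon, not Hesius; it does not apply.
Duty = $85,260.88 × 3% = $2,557.83.
Line 3 (70.63, Hesius, 917 kg, $223,261.99):
Base rate for 70.63 is $4.10/kg.
Origin Hesius qualifies under the Ilara–Hesius agreement and 70.63 is covered: preferential rate Free applies instead.
Duty = $223,261.99 × 0% = $0.00.
Total = $13,154.91 + $2,557.83 + $0.00 = $15,712.74.

$15,712.74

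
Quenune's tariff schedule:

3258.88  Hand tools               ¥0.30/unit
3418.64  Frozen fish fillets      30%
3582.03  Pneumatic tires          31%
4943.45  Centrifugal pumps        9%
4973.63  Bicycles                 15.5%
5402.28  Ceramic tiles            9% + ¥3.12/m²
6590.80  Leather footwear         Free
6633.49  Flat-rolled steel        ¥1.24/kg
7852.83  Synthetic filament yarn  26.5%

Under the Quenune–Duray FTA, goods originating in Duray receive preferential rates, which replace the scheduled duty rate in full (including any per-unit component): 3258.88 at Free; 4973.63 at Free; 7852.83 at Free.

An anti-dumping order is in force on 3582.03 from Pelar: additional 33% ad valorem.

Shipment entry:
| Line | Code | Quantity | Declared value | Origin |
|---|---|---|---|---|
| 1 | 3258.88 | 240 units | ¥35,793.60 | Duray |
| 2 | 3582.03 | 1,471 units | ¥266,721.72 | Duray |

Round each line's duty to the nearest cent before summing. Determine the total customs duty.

¥82,683.73

Line 1 (3258.88, Duray, 240 units, ¥35,793.60):
Base rate for 3258.88 is ¥0.30/unit.
Origin Duray qualifies under the Quenune–Duray agreement and 3258.88 is covered: preferential rate Free applies instead.
Duty = ¥35,793.60 × 0% = ¥0.00.
Line 2 (3582.03, Duray, 1,471 units, ¥266,721.72):
Base rate for 3582.03 is 31%.
Origin Duray is the FTA partner but 3582.03 is not on the preference list; base rate stands.
The additional-duty order on 3582.03 targets Pelar, not Duray; it does not apply.
Duty = ¥266,721.72 × 31% = ¥82,683.73.
Total = ¥0.00 + ¥82,683.73 = ¥82,683.73.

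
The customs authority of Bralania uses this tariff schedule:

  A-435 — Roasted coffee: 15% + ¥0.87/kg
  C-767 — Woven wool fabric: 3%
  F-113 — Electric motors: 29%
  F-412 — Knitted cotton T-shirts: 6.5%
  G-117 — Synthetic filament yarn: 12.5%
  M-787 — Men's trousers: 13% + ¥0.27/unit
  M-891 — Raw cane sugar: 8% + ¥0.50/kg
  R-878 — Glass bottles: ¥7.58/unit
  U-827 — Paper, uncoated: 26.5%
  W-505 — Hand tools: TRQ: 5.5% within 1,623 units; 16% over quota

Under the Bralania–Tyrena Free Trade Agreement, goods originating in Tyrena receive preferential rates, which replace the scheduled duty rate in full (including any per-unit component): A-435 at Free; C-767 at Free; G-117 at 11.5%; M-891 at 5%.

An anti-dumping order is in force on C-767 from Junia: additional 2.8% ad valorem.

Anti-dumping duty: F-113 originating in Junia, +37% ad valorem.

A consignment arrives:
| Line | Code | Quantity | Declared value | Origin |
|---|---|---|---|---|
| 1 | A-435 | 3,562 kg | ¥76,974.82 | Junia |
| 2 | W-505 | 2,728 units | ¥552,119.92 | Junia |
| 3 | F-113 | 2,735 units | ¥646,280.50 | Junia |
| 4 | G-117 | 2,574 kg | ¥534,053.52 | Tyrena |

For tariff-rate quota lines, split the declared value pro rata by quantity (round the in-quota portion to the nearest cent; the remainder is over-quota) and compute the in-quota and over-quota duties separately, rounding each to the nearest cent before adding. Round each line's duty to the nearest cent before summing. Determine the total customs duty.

Line 1 (A-435, Junia, 3,562 kg, ¥76,974.82):
Base rate for A-435 is 15% + ¥0.87/kg.
A-435 has an FTA preferential rate, but origin Junia is not Tyrena; base rate stands.
Duty = ¥76,974.82 × 15% + 3,562 × ¥0.87 = ¥14,645.16.
Line 2 (W-505, Junia, 2,728 units, ¥552,119.92):
Code W-505 is under a tariff-rate quota (threshold 1,623 units). In-quota: 1,623 units at 5.5%; over-quota: 1,105 units at 16%.
Pro-rata value split: in-quota = ¥552,119.92 × 1,623/2,728 = ¥328,478.97; over-quota = ¥552,119.92 − ¥328,478.97 = ¥223,640.95.
In-quota duty = ¥328,478.97 × 5.5% = ¥18,066.34. Over-quota duty = ¥223,640.95 × 16% = ¥35,782.55.
Line duty = ¥18,066.34 + ¥35,782.55 = ¥53,848.89.
Line 3 (F-113, Junia, 2,735 units, ¥646,280.50):
Base rate for F-113 is 29%.
Additional duty on F-113 from Junia: +37%. Applied ad valorem rate: 29% + 37% = 66%.
Duty = ¥646,280.50 × 66% = ¥426,545.13.
Line 4 (G-117, Tyrena, 2,574 kg, ¥534,053.52):
Base rate for G-117 is 12.5%.
Origin Tyrena qualifies under the Bralania–Tyrena agreement and G-117 is covered: preferential rate 11.5% applies instead.
Duty = ¥534,053.52 × 11.5% = ¥61,416.15.
Total = ¥14,645.16 + ¥53,848.89 + ¥426,545.13 + ¥61,416.15 = ¥556,455.33.

¥556,455.33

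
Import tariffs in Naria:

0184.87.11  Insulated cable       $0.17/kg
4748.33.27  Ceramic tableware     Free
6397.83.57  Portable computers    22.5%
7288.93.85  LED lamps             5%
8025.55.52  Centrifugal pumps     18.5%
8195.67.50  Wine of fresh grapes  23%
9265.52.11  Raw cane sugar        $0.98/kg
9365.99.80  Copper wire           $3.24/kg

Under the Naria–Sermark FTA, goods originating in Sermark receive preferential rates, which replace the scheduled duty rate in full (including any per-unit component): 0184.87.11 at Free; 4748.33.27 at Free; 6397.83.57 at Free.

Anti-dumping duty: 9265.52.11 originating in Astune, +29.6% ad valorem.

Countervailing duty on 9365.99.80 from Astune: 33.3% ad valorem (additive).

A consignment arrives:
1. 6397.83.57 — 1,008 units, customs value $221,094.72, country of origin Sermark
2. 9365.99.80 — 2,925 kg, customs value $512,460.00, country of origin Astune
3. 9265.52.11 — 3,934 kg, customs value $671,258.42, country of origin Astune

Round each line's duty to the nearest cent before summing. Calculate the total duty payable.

$382,673.99

Line 1 (6397.83.57, Sermark, 1,008 units, $221,094.72):
Base rate for 6397.83.57 is 22.5%.
Origin Sermark qualifies under the Naria–Sermark agreement and 6397.83.57 is covered: preferential rate Free applies instead.
Duty = $221,094.72 × 0% = $0.00.
Line 2 (9365.99.80, Astune, 2,925 kg, $512,460.00):
Base rate for 9365.99.80 is $3.24/kg.
Additional duty on 9365.99.80 from Astune: +33.3% ad valorem. Applied ad valorem rate = 33.3%.
Duty = $512,460.00 × 33.3% + 2,925 × $3.24 = $180,126.18.
Line 3 (9265.52.11, Astune, 3,934 kg, $671,258.42):
Base rate for 9265.52.11 is $0.98/kg.
Additional duty on 9265.52.11 from Astune: +29.6% ad valorem. Applied ad valorem rate = 29.6%.
Duty = $671,258.42 × 29.6% + 3,934 × $0.98 = $202,547.81.
Total = $0.00 + $180,126.18 + $202,547.81 = $382,673.99.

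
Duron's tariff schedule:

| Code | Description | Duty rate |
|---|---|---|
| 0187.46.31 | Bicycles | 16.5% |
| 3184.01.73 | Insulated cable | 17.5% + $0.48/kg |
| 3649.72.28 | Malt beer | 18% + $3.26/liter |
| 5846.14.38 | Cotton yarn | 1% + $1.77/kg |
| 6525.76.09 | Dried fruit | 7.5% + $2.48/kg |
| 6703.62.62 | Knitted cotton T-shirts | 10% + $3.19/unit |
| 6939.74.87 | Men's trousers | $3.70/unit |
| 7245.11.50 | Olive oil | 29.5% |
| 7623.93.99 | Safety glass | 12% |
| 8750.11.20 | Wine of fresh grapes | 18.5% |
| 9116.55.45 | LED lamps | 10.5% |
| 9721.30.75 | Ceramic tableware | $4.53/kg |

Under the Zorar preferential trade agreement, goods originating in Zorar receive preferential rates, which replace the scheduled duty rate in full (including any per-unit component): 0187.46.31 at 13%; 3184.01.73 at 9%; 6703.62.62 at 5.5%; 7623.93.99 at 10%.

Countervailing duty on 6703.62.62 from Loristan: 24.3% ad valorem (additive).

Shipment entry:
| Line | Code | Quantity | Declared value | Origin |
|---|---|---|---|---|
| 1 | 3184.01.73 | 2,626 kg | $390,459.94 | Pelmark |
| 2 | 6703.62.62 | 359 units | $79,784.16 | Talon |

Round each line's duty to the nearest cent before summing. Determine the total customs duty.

Line 1 (3184.01.73, Pelmark, 2,626 kg, $390,459.94):
Base rate for 3184.01.73 is 17.5% + $0.48/kg.
3184.01.73 has an FTA preferential rate, but origin Pelmark is not Zorar; base rate stands.
Duty = $390,459.94 × 17.5% + 2,626 × $0.48 = $69,590.97.
Line 2 (6703.62.62, Talon, 359 units, $79,784.16):
Base rate for 6703.62.62 is 10% + $3.19/unit.
6703.62.62 has an FTA preferential rate, but origin Talon is not Zorar; base rate stands.
The additional-duty order on 6703.62.62 targets Loristan, not Talon; it does not apply.
Duty = $79,784.16 × 10% + 359 × $3.19 = $9,123.63.
Total = $69,590.97 + $9,123.63 = $78,714.60.

$78,714.60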